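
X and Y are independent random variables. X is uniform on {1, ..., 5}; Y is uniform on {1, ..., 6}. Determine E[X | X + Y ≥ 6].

7/2

P(X + Y ≥ 6) = 2/3.
Summing X·P(x,y) over outcomes with X + Y ≥ 6 gives 7/3.
E[X | X + Y ≥ 6] = (7/3) / (2/3) = 7/2.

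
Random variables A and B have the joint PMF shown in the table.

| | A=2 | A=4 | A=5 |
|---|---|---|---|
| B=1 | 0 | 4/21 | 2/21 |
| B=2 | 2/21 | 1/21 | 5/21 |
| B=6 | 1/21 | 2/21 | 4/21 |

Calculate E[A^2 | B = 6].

P(B = 6) = 1/3.
Σ A^2·P over the event = 4·(1/21) + 16·(2/21) + 25·(4/21) = 136/21.
E[A^2 | B = 6] = (136/21) / (1/3) = 136/7.

136/7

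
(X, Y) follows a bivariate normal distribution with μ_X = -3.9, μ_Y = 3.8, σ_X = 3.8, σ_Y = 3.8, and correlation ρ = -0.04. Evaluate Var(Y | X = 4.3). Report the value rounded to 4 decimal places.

Var(Y | X=x) = (1 − ρ²)·σ_Y².
Var(Y | X=4.3) = (3.8)²·(1 − (-0.04)²) = 14.44·0.9984 = 14.4169.

14.4169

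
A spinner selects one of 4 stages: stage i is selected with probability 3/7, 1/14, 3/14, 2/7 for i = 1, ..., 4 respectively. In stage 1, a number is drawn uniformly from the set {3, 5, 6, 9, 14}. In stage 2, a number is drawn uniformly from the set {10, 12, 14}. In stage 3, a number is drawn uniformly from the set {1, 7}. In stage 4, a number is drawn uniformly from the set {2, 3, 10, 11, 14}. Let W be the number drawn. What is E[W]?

251/35

E[W | stage 1] = (3+5+6+9+14)/5 = 37/5.
E[W | stage 2] = (10+12+14)/3 = 12.
E[W | stage 3] = (1+7)/2 = 4.
E[W | stage 4] = (2+3+10+11+14)/5 = 8.
E[W] = (3/7)·(37/5) + (1/14)·(12) + (3/14)·(4) + (2/7)·(8) = 251/35.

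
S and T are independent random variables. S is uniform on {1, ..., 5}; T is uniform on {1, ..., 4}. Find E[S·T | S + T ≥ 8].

17

Outcomes with S + T ≥ 8: (4,4), (5,3), (5,4), each with probability 1/20.
E[S·T | S + T ≥ 8] = (16 + 15 + 20) / 3 = 17.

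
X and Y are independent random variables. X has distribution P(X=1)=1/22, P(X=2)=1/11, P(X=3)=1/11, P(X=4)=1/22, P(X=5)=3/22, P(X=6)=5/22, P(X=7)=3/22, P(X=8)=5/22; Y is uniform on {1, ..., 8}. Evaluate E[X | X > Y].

644/99

P(X > Y) = 9/16.
Summing X·P(x,y) over outcomes with X > Y gives 161/44.
E[X | X > Y] = (161/44) / (9/16) = 644/99.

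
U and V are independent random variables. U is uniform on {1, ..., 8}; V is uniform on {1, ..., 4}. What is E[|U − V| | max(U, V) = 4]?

Outcomes with max(U, V) = 4: (1,4), (2,4), (3,4), (4,1), (4,2), (4,3), (4,4), each with probability 1/32.
E[|U − V| | max(U, V) = 4] = (3 + 2 + 1 + 3 + 2 + 1 + 0) / 7 = 12/7.

12/7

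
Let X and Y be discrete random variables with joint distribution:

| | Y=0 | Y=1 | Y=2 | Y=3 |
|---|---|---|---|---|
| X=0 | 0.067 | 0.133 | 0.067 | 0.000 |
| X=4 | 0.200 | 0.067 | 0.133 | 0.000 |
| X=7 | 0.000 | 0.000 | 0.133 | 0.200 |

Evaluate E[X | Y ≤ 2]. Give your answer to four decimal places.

3.1638

P(Y ≤ 2) = 0.800.
Σ X·P over the event = 0·(0.067) + 0·(0.133) + 0·(0.067) + 4·(0.200) + 4·(0.067) + 4·(0.133) + 7·(0.133) = 2.531.
E[X | Y ≤ 2] = (2.531) / (0.800) = 3.1638.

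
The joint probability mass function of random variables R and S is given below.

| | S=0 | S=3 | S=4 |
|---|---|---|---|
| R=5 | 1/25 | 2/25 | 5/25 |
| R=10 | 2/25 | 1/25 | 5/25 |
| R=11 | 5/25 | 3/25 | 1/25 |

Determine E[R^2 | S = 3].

P(S = 3) = 6/25.
Summing R^2·P(R=x,S=y) over the conditioning event gives 513/25.
E[R^2 | S = 3] = (513/25) / (6/25) = 171/2.

171/2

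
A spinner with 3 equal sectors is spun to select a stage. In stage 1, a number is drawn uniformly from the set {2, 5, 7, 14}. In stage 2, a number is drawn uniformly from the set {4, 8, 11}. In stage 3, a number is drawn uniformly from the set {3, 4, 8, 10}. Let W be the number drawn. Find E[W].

E[W | stage 1] = (2+5+7+14)/4 = 7.
E[W | stage 2] = (4+8+11)/3 = 23/3.
E[W | stage 3] = (3+4+8+10)/4 = 25/4.
By the law of total expectation,
E[W] = (1/3)·(7) + (1/3)·(23/3) + (1/3)·(25/4) = 251/36.

251/36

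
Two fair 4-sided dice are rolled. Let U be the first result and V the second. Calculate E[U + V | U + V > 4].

Outcomes with U + V > 4: (1,4), (2,3), (2,4), (3,2), (3,3), (3,4), (4,1), (4,2), (4,3), (4,4), each with probability 1/16.
E[U + V | U + V > 4] = (5 + 5 + 6 + 5 + 6 + 7 + 5 + 6 + 7 + 8) / 10 = 6.

6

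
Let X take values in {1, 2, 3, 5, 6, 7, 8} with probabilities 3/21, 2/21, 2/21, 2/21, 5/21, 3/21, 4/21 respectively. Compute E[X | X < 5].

13/7

P(X < 5) = 1/3.
Σ over the event: 1·1/7 + 2·2/21 + 3·2/21 = 13/21.
E[X | X < 5] = (13/21) / (1/3) = 13/7.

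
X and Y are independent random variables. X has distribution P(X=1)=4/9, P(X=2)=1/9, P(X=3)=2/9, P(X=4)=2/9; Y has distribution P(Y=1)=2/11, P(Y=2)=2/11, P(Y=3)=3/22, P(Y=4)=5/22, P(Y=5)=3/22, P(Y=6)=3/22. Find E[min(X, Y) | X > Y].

5/3

P(X > Y) = 7/33.
Summing min(X,Y)·P(x,y) over outcomes with X > Y gives 35/99.
E[min(X, Y) | X > Y] = (35/99) / (7/33) = 5/3.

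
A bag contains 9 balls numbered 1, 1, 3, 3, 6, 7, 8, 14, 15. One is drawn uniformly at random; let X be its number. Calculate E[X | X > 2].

P(X > 2) = 7/9.
Σ over the event: 3·2/9 + 6·1/9 + 7·1/9 + 8·1/9 + 14·1/9 + 15·1/9 = 56/9.
E[X | X > 2] = (56/9) / (7/9) = 8.

8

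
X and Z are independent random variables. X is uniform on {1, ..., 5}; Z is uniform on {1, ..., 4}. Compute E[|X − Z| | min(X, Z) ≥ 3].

Outcomes with min(X, Z) ≥ 3: (3,3), (3,4), (4,3), (4,4), (5,3), (5,4), each with probability 1/20.
E[|X − Z| | min(X, Z) ≥ 3] = (0 + 1 + 1 + 0 + 2 + 1) / 6 = 5/6.

5/6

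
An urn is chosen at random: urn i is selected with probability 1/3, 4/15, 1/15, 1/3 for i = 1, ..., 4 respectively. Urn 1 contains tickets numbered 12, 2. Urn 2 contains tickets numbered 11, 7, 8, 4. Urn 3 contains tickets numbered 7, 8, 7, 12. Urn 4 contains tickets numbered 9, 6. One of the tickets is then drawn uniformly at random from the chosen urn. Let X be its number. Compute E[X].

E[X | urn 1] = (12+2)/2 = 7.
E[X | urn 2] = (11+7+8+4)/4 = 15/2.
E[X | urn 3] = (7+8+7+12)/4 = 17/2.
E[X | urn 4] = (9+6)/2 = 15/2.
By the law of total expectation,
E[X] = (1/3)·(7) + (4/15)·(15/2) + (1/15)·(17/2) + (1/3)·(15/2) = 37/5.

37/5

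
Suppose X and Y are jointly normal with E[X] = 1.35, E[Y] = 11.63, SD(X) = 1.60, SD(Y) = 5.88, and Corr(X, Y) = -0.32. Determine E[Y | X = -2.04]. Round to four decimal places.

The regression of Y on X has slope ρ·σ_Y/σ_X and passes through (μ_X, μ_Y).
E[Y | X=-2.04] = 11.63 + (-0.32)·(5.88/1.60)·(-2.04 − (1.35)) = 11.63 + (-1.176)·(-3.39) = 15.6166.

15.6166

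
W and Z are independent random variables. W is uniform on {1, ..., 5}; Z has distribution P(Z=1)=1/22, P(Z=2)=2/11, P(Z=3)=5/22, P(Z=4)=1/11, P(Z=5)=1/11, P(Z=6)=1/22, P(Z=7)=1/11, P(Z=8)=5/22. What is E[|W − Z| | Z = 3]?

6/5

P(Z = 3) = 5/22.
Summing |W−Z|·P(x,y) over outcomes with Z = 3 gives 3/11.
E[|W − Z| | Z = 3] = (3/11) / (5/22) = 6/5.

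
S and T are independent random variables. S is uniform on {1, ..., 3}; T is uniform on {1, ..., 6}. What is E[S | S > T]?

Outcomes with S > T: (2,1), (3,1), (3,2), each with probability 1/18.
E[S | S > T] = (2 + 3 + 3) / 3 = 8/3.

8/3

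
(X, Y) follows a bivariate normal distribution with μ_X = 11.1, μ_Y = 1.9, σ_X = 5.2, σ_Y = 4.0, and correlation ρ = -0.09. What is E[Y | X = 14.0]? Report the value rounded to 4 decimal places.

1.6992

E[Y | X=x] = μ_Y + ρ(σ_Y/σ_X)(x − μ_X) for jointly normal variables.
E[Y | X=14.0] = 1.9 + (-0.09)·(4.0/5.2)·(14.0 − (11.1)) = 1.9 + (-0.069231)·(2.9) = 1.6992.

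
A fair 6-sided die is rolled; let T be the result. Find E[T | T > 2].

Given T > 2, T is equally likely to be any of {3, 4, 5, 6}.
E[T | T > 2] = (3 + 4 + 5 + 6) / 4 = 9/2.

9/2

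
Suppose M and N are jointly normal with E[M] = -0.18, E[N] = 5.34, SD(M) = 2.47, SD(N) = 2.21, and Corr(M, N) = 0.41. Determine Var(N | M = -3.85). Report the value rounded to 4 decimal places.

Var(N | M=x) = (1 − ρ²)·σ_N².
Var(N | M=-3.85) = (2.21)²·(1 − (0.41)²) = 4.8841·0.8319 = 4.0631.

4.0631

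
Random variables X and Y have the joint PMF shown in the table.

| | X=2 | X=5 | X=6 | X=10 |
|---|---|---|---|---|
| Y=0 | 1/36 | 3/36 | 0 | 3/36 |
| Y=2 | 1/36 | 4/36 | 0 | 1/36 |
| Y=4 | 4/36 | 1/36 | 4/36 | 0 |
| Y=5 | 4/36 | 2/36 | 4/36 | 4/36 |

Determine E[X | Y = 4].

37/9

P(Y = 4) = 1/4.
Σ X·P over the event = 2·(4/36) + 5·(1/36) + 6·(4/36) = 37/36.
E[X | Y = 4] = (37/36) / (1/4) = 37/9.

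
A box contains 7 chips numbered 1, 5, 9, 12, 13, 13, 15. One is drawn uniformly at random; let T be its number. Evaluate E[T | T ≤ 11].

P(T ≤ 11) = 3/7.
Σ over the event: 1·1/7 + 5·1/7 + 9·1/7 = 15/7.
E[T | T ≤ 11] = (15/7) / (3/7) = 5.

5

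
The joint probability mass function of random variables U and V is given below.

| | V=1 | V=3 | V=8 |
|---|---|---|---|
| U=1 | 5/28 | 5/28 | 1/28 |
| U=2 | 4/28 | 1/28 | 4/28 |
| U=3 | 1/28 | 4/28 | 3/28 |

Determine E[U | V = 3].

19/10

P(V = 3) = 5/14.
Σ U·P over the event = 1·(5/28) + 2·(1/28) + 3·(4/28) = 19/28.
E[U | V = 3] = (19/28) / (5/14) = 19/10.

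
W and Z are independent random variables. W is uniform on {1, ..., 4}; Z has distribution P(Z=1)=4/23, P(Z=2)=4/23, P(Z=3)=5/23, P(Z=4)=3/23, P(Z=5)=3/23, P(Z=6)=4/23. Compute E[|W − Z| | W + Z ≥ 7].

41/18

P(W + Z ≥ 7) = 9/23.
Summing |W−Z|·P(x,y) over outcomes with W + Z ≥ 7 gives 41/46.
E[|W − Z| | W + Z ≥ 7] = (41/46) / (9/23) = 41/18.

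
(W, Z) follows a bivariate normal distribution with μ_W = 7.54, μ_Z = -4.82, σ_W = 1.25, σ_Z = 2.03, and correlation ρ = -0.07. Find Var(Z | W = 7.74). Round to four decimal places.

Var(Z | W=x) = (1 − ρ²)·σ_Z².
Var(Z | W=7.74) = (2.03)²·(1 − (-0.07)²) = 4.1209·0.9951 = 4.1007.

4.1007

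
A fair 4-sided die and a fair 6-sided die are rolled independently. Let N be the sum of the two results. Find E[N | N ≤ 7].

P(N ≤ 7) = 3/4.
Σ over the event: 2·1/24 + 3·1/12 + 4·1/8 + 5·1/6 + 6·1/6 + 7·1/6 = 23/6.
E[N | N ≤ 7] = (23/6) / (3/4) = 46/9.

46/9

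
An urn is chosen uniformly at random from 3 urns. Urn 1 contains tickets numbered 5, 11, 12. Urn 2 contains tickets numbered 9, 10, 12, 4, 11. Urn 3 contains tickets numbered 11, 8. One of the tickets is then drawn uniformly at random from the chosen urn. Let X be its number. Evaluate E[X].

E[X | urn 1] = (5+11+12)/3 = 28/3.
E[X | urn 2] = (9+10+12+4+11)/5 = 46/5.
E[X | urn 3] = (11+8)/2 = 19/2.
E[X] = (1/3)·(28/3) + (1/3)·(46/5) + (1/3)·(19/2) = 841/90.

841/90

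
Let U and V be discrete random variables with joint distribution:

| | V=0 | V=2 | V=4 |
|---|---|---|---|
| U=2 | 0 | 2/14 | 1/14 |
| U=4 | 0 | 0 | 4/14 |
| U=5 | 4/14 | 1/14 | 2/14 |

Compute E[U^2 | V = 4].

P(V = 4) = 1/2.
Σ U^2·P over the event = 4·(1/14) + 16·(4/14) + 25·(2/14) = 59/7.
E[U^2 | V = 4] = (59/7) / (1/2) = 118/7.

118/7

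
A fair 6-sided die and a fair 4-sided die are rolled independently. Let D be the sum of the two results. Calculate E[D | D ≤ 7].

P(D ≤ 7) = 3/4.
Σ over the event: 2·1/24 + 3·1/12 + 4·1/8 + 5·1/6 + 6·1/6 + 7·1/6 = 23/6.
E[D | D ≤ 7] = (23/6) / (3/4) = 46/9.

46/9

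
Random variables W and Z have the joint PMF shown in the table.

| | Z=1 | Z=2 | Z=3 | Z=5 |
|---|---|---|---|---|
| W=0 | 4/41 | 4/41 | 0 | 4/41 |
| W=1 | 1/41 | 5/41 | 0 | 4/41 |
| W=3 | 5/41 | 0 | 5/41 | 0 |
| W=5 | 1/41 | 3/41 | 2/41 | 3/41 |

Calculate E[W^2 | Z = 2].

20/3

P(Z = 2) = 12/41.
Summing W^2·P(W=x,Z=y) over the conditioning event gives 80/41.
E[W^2 | Z = 2] = (80/41) / (12/41) = 20/3.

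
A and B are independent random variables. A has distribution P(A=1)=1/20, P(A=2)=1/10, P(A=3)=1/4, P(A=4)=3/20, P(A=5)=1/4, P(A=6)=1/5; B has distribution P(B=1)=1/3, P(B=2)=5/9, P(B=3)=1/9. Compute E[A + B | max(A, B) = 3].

P(max(A, B) = 3) = 4/15.
Summing (A+B)·P(x,y) over outcomes with max(A, B) = 3 gives 229/180.
E[A + B | max(A, B) = 3] = (229/180) / (4/15) = 229/48.

229/48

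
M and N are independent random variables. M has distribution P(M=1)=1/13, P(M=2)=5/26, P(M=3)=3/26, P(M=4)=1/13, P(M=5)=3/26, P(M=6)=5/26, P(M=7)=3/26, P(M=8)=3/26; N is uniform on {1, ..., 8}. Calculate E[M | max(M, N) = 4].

53/18

P(max(M, N) = 4) = 9/104.
Summing M·P(x,y) over outcomes with max(M, N) = 4 gives 53/208.
E[M | max(M, N) = 4] = (53/208) / (9/104) = 53/18.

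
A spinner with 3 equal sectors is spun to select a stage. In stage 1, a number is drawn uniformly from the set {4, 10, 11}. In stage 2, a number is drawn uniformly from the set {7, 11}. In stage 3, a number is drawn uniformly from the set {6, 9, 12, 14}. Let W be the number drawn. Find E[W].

331/36

E[W | stage 1] = (4+10+11)/3 = 25/3.
E[W | stage 2] = (7+11)/2 = 9.
E[W | stage 3] = (6+9+12+14)/4 = 41/4.
E[W] = (1/3)·(25/3) + (1/3)·(9) + (1/3)·(41/4) = 331/36.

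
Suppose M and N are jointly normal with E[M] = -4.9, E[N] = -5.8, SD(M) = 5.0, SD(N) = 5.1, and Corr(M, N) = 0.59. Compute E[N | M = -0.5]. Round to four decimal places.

-3.1521

The regression of N on M has slope ρ·σ_N/σ_M and passes through (μ_M, μ_N).
E[N | M=-0.5] = -5.8 + (0.59)·(5.1/5.0)·(-0.5 − (-4.9)) = -5.8 + (0.6018)·(4.4) = -3.1521.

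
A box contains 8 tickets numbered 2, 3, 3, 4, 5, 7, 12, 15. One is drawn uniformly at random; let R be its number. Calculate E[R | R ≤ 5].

17/5

P(R ≤ 5) = 5/8.
Σ over the event: 2·1/8 + 3·1/4 + 4·1/8 + 5·1/8 = 17/8.
E[R | R ≤ 5] = (17/8) / (5/8) = 17/5.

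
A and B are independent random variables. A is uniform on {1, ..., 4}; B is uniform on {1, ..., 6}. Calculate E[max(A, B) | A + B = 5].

7/2

Outcomes with A + B = 5: (1,4), (2,3), (3,2), (4,1), each with probability 1/24.
E[max(A, B) | A + B = 5] = (4 + 3 + 3 + 4) / 4 = 7/2.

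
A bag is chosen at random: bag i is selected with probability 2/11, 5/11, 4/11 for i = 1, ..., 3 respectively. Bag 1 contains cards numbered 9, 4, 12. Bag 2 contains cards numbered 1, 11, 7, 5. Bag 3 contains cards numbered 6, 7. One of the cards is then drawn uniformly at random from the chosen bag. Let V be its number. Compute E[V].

218/33

E[V | bag 1] = (9+4+12)/3 = 25/3.
E[V | bag 2] = (1+11+7+5)/4 = 6.
E[V | bag 3] = (6+7)/2 = 13/2.
By the law of total expectation,
E[V] = (2/11)·(25/3) + (5/11)·(6) + (4/11)·(13/2) = 218/33.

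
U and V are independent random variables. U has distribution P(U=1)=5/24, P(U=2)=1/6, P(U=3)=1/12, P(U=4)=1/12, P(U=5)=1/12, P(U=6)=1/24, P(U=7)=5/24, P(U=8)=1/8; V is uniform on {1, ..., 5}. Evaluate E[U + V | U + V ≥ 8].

P(U + V ≥ 8) = 7/15.
Summing (U+V)·P(x,y) over outcomes with U + V ≥ 8 gives 557/120.
E[U + V | U + V ≥ 8] = (557/120) / (7/15) = 557/56.

557/56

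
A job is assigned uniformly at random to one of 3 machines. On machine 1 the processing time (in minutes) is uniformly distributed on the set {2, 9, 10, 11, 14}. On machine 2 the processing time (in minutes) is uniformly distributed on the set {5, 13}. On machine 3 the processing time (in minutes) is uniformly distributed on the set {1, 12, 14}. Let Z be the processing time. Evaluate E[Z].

E[Z | machine 1] = (2+9+10+11+14)/5 = 46/5.
E[Z | machine 2] = (5+13)/2 = 9.
E[Z | machine 3] = (1+12+14)/3 = 9.
By the law of total expectation,
E[Z] = (1/3)·(46/5) + (1/3)·(9) + (1/3)·(9) = 136/15.

136/15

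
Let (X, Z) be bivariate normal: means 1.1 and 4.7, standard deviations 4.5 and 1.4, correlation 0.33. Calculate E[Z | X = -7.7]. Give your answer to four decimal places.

For a bivariate normal, E[Z | X=x] = μ_Z + ρ·(σ_Z/σ_X)·(x − μ_X).
E[Z | X=-7.7] = 4.7 + (0.33)·(1.4/4.5)·(-7.7 − (1.1)) = 4.7 + (0.10267)·(-8.8) = 3.7965.

3.7965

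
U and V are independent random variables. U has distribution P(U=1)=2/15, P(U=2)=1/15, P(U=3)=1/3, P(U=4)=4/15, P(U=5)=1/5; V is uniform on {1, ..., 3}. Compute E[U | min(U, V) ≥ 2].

48/13

P(min(U, V) ≥ 2) = 26/45.
Summing U·P(x,y) over outcomes with min(U, V) ≥ 2 gives 32/15.
E[U | min(U, V) ≥ 2] = (32/15) / (26/45) = 48/13.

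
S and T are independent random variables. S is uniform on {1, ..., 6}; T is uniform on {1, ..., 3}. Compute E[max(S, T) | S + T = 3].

P(S + T = 3) = 1/9.
Summing max(S,T)·P(x,y) over outcomes with S + T = 3 gives 2/9.
E[max(S, T) | S + T = 3] = (2/9) / (1/9) = 2.

2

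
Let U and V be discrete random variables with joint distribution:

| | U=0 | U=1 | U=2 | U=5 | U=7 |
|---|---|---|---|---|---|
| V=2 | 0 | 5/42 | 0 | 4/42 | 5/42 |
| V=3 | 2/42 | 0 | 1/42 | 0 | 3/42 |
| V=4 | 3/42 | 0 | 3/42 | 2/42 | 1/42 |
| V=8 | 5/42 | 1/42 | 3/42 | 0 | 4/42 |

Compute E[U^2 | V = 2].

25

P(V = 2) = 1/3.
Σ U^2·P over the event = 1·(5/42) + 25·(4/42) + 49·(5/42) = 25/3.
E[U^2 | V = 2] = (25/3) / (1/3) = 25.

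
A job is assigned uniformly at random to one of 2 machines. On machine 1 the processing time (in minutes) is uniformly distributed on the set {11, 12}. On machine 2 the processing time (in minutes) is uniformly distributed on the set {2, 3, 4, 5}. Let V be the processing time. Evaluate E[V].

15/2

E[V | machine 1] = (11+12)/2 = 23/2.
E[V | machine 2] = (2+3+4+5)/4 = 7/2.
By the law of total expectation,
E[V] = (1/2)·(23/2) + (1/2)·(7/2) = 15/2.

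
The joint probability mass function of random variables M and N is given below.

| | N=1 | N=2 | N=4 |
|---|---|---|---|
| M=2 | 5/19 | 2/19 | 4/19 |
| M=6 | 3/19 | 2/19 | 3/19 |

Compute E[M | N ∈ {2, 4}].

P(N ∈ {2, 4}) = 11/19.
Σ M·P over the event = 2·(2/19) + 2·(4/19) + 6·(2/19) + 6·(3/19) = 42/19.
E[M | N ∈ {2, 4}] = (42/19) / (11/19) = 42/11.

42/11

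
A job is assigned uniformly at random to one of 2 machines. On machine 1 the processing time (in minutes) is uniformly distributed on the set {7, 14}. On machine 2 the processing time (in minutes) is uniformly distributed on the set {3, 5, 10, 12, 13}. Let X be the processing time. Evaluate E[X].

191/20

E[X | machine 1] = (7+14)/2 = 21/2.
E[X | machine 2] = (3+5+10+12+13)/5 = 43/5.
E[X] = (1/2)·(21/2) + (1/2)·(43/5) = 191/20.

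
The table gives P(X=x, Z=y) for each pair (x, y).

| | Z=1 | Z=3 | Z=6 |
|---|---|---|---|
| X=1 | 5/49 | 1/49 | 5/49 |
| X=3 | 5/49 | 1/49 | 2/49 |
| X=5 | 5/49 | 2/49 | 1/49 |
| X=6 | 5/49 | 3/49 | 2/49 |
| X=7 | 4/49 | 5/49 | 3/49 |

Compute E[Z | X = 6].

P(X = 6) = 10/49.
Σ Z·P over the event = 1·(5/49) + 3·(3/49) + 6·(2/49) = 26/49.
E[Z | X = 6] = (26/49) / (10/49) = 13/5.

13/5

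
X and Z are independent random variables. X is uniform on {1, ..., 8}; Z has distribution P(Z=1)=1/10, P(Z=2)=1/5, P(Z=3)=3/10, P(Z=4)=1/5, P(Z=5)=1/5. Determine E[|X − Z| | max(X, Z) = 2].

P(max(X, Z) = 2) = 1/16.
Summing |X−Z|·P(x,y) over outcomes with max(X, Z) = 2 gives 3/80.
E[|X − Z| | max(X, Z) = 2] = (3/80) / (1/16) = 3/5.

3/5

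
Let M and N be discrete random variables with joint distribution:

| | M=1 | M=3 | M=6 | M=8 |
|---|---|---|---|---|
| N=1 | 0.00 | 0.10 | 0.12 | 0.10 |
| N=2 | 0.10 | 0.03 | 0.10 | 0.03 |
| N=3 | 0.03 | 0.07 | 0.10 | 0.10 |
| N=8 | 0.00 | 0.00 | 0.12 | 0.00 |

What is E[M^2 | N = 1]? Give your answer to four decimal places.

P(N = 1) = 0.32.
Summing M^2·P(M=x,N=y) over the conditioning event gives 11.62.
E[M^2 | N = 1] = (11.62) / (0.32) = 36.3125.

36.3125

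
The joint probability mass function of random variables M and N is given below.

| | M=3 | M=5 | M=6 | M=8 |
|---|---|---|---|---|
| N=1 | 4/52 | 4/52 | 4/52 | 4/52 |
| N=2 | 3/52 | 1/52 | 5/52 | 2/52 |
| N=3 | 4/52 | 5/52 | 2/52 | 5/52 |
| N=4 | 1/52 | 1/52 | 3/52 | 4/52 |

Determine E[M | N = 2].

60/11

P(N = 2) = 11/52.
Σ M·P over the event = 3·(3/52) + 5·(1/52) + 6·(5/52) + 8·(2/52) = 15/13.
E[M | N = 2] = (15/13) / (11/52) = 60/11.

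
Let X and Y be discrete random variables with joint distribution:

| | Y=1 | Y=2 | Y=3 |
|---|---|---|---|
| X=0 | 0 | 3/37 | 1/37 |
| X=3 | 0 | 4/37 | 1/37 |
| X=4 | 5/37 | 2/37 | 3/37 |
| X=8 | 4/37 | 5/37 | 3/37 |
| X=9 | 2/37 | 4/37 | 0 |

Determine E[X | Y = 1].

70/11

P(Y = 1) = 11/37.
Summing X·P(X=x,Y=y) over the conditioning event gives 70/37.
E[X | Y = 1] = (70/37) / (11/37) = 70/11.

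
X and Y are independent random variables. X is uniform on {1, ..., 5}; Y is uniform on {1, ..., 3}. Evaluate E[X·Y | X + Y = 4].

10/3

Outcomes with X + Y = 4: (1,3), (2,2), (3,1), each with probability 1/15.
E[X·Y | X + Y = 4] = (3 + 4 + 3) / 3 = 10/3.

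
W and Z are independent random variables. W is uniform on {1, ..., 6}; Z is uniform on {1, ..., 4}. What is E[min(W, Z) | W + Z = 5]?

Outcomes with W + Z = 5: (1,4), (2,3), (3,2), (4,1), each with probability 1/24.
E[min(W, Z) | W + Z = 5] = (1 + 2 + 2 + 1) / 4 = 3/2.

3/2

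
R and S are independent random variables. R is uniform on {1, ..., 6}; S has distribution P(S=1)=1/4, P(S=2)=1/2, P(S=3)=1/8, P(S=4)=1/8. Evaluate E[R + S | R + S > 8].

28/3

P(R + S > 8) = 1/16.
Summing (R+S)·P(x,y) over outcomes with R + S > 8 gives 7/12.
E[R + S | R + S > 8] = (7/12) / (1/16) = 28/3.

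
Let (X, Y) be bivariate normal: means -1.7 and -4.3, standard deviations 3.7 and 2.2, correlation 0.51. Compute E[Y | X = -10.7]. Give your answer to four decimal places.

For a bivariate normal, E[Y | X=x] = μ_Y + ρ·(σ_Y/σ_X)·(x − μ_X).
E[Y | X=-10.7] = -4.3 + (0.51)·(2.2/3.7)·(-10.7 − (-1.7)) = -4.3 + (0.30324)·(-9) = -7.0292.

-7.0292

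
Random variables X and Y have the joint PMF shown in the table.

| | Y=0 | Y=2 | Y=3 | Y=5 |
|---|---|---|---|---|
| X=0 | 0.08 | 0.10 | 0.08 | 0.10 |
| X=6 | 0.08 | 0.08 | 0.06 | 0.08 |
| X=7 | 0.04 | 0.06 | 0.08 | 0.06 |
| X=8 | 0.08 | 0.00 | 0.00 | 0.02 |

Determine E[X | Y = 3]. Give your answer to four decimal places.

4.1818

P(Y = 3) = 0.22.
Σ X·P over the event = 0·(0.08) + 6·(0.06) + 7·(0.08) = 0.92.
E[X | Y = 3] = (0.92) / (0.22) = 4.1818.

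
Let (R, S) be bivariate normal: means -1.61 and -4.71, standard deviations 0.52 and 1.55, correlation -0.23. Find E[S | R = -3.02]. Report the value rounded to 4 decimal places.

The regression of S on R has slope ρ·σ_S/σ_R and passes through (μ_R, μ_S).
E[S | R=-3.02] = -4.71 + (-0.23)·(1.55/0.52)·(-3.02 − (-1.61)) = -4.71 + (-0.68558)·(-1.41) = -3.7433.

-3.7433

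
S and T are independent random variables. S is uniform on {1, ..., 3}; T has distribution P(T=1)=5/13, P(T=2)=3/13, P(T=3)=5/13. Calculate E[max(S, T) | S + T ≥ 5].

P(S + T ≥ 5) = 1/3.
Summing max(S,T)·P(x,y) over outcomes with S + T ≥ 5 gives 1.
E[max(S, T) | S + T ≥ 5] = (1) / (1/3) = 3.

3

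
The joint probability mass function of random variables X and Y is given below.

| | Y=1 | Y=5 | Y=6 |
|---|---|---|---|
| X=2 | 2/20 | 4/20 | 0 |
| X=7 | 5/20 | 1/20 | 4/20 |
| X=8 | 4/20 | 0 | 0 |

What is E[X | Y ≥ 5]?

43/9

P(Y ≥ 5) = 9/20.
Σ X·P over the event = 2·(4/20) + 7·(1/20) + 7·(4/20) = 43/20.
E[X | Y ≥ 5] = (43/20) / (9/20) = 43/9.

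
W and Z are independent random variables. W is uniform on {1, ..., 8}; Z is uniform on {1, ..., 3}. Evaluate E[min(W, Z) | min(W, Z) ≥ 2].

P(min(W, Z) ≥ 2) = 7/12.
Summing min(W,Z)·P(x,y) over outcomes with min(W, Z) ≥ 2 gives 17/12.
E[min(W, Z) | min(W, Z) ≥ 2] = (17/12) / (7/12) = 17/7.

17/7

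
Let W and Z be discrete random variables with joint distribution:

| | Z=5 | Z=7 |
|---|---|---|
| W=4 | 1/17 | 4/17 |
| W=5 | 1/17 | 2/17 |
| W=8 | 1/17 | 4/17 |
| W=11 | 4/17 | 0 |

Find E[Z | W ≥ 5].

6

P(W ≥ 5) = 12/17.
Σ Z·P over the event = 5·(1/17) + 7·(2/17) + 5·(1/17) + 7·(4/17) + 5·(4/17) = 72/17.
E[Z | W ≥ 5] = (72/17) / (12/17) = 6.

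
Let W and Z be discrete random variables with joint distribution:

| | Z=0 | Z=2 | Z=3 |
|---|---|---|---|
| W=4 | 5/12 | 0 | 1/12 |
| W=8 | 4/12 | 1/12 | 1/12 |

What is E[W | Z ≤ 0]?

52/9

P(Z ≤ 0) = 3/4.
Σ W·P over the event = 4·(5/12) + 8·(4/12) = 13/3.
E[W | Z ≤ 0] = (13/3) / (3/4) = 52/9.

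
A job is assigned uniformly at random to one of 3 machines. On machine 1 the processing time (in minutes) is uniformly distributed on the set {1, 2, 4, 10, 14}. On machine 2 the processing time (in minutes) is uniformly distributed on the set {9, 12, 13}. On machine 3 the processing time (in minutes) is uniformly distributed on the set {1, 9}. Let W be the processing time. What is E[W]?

E[W | machine 1] = (1+2+4+10+14)/5 = 31/5.
E[W | machine 2] = (9+12+13)/3 = 34/3.
E[W | machine 3] = (1+9)/2 = 5.
E[W] = (1/3)·(31/5) + (1/3)·(34/3) + (1/3)·(5) = 338/45.

338/45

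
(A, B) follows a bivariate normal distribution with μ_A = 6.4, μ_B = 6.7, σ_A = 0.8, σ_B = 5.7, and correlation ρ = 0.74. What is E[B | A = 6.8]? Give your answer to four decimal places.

8.8090

The regression of B on A has slope ρ·σ_B/σ_A and passes through (μ_A, μ_B).
E[B | A=6.8] = 6.7 + (0.74)·(5.7/0.8)·(6.8 − (6.4)) = 6.7 + (5.2725)·(0.4) = 8.8090.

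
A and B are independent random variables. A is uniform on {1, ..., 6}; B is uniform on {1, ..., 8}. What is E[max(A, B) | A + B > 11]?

22/3

P(A + B > 11) = 1/8.
Summing max(A,B)·P(x,y) over outcomes with A + B > 11 gives 11/12.
E[max(A, B) | A + B > 11] = (11/12) / (1/8) = 22/3.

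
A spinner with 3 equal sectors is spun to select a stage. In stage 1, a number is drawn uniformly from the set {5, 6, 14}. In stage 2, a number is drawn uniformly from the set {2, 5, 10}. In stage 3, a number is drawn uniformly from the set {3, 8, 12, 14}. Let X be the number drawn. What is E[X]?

31/4

E[X | stage 1] = (5+6+14)/3 = 25/3.
E[X | stage 2] = (2+5+10)/3 = 17/3.
E[X | stage 3] = (3+8+12+14)/4 = 37/4.
E[X] = (1/3)·(25/3) + (1/3)·(17/3) + (1/3)·(37/4) = 31/4.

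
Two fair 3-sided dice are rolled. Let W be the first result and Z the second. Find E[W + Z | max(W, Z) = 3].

24/5

Outcomes with max(W, Z) = 3: (1,3), (2,3), (3,1), (3,2), (3,3), each with probability 1/9.
E[W + Z | max(W, Z) = 3] = (4 + 5 + 4 + 5 + 6) / 5 = 24/5.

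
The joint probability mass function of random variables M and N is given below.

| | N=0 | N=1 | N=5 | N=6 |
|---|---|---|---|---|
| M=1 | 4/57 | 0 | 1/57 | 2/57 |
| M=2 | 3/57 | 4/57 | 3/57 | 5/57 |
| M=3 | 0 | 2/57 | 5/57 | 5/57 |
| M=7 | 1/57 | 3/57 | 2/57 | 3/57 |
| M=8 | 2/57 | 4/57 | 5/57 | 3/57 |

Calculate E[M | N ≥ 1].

215/47

P(N ≥ 1) = 47/57.
Summing M·P(M=x,N=y) over the conditioning event gives 215/57.
E[M | N ≥ 1] = (215/57) / (47/57) = 215/47.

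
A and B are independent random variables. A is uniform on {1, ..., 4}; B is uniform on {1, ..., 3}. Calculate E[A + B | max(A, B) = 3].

24/5

P(max(A, B) = 3) = 5/12.
Summing (A+B)·P(x,y) over outcomes with max(A, B) = 3 gives 2.
E[A + B | max(A, B) = 3] = (2) / (5/12) = 24/5.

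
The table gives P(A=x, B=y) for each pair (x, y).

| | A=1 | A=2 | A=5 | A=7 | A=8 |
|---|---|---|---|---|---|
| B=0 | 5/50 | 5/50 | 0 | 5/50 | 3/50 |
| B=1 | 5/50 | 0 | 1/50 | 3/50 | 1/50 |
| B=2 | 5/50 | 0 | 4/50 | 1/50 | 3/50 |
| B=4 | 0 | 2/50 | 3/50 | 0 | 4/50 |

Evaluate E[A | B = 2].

P(B = 2) = 13/50.
Σ A·P over the event = 1·(5/50) + 5·(4/50) + 7·(1/50) + 8·(3/50) = 28/25.
E[A | B = 2] = (28/25) / (13/50) = 56/13.

56/13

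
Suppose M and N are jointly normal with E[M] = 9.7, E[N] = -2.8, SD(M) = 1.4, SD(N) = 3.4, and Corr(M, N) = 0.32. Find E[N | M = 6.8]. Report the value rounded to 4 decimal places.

-5.0537

For a bivariate normal, E[N | M=x] = μ_N + ρ·(σ_N/σ_M)·(x − μ_M).
E[N | M=6.8] = -2.8 + (0.32)·(3.4/1.4)·(6.8 − (9.7)) = -2.8 + (0.77714)·(-2.9) = -5.0537.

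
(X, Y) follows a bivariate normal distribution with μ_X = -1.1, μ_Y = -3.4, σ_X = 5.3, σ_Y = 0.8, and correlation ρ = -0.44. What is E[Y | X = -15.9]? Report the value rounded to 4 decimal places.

-2.4171

The regression of Y on X has slope ρ·σ_Y/σ_X and passes through (μ_X, μ_Y).
E[Y | X=-15.9] = -3.4 + (-0.44)·(0.8/5.3)·(-15.9 − (-1.1)) = -3.4 + (-0.066415)·(-14.8) = -2.4171.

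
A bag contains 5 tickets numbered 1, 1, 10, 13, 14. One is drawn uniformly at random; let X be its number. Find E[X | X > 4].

P(X > 4) = 3/5.
Σ over the event: 10·1/5 + 13·1/5 + 14·1/5 = 37/5.
E[X | X > 4] = (37/5) / (3/5) = 37/3.

37/3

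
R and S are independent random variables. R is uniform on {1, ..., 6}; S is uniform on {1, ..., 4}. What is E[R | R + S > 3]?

80/21

P(R + S > 3) = 7/8.
Summing R·P(x,y) over outcomes with R + S > 3 gives 10/3.
E[R | R + S > 3] = (10/3) / (7/8) = 80/21.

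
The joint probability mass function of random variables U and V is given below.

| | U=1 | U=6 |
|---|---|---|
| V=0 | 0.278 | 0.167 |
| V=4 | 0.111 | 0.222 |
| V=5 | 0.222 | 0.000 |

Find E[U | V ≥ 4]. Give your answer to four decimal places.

3.0000

P(V ≥ 4) = 0.555.
Σ U·P over the event = 1·(0.111) + 1·(0.222) + 6·(0.222) = 1.665.
E[U | V ≥ 4] = (1.665) / (0.555) = 3.0000.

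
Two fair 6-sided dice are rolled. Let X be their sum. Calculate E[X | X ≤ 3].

P(X ≤ 3) = 1/12.
Σ over the event: 2·1/36 + 3·1/18 = 2/9.
E[X | X ≤ 3] = (2/9) / (1/12) = 8/3.

8/3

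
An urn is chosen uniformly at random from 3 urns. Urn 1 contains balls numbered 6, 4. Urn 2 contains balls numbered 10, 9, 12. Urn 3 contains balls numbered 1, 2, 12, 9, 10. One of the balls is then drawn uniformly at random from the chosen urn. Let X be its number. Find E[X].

332/45

E[X | urn 1] = (6+4)/2 = 5.
E[X | urn 2] = (10+9+12)/3 = 31/3.
E[X | urn 3] = (1+2+12+9+10)/5 = 34/5.
E[X] = (1/3)·(5) + (1/3)·(31/3) + (1/3)·(34/5) = 332/45.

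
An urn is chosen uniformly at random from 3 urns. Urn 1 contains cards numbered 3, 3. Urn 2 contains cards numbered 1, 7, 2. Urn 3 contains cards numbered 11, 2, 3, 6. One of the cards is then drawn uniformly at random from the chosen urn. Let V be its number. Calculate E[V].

71/18

E[V | urn 1] = (3+3)/2 = 3.
E[V | urn 2] = (1+7+2)/3 = 10/3.
E[V | urn 3] = (11+2+3+6)/4 = 11/2.
By the law of total expectation,
E[V] = (1/3)·(3) + (1/3)·(10/3) + (1/3)·(11/2) = 71/18.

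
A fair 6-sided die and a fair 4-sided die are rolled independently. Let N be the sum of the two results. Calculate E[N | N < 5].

10/3

P(N < 5) = 1/4.
Σ over the event: 2·1/24 + 3·1/12 + 4·1/8 = 5/6.
E[N | N < 5] = (5/6) / (1/4) = 10/3.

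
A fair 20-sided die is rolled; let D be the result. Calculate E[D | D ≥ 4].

P(D ≥ 4) = 17/20.
E[D | D ≥ 4] = (51/5) / (17/20) = 12.

12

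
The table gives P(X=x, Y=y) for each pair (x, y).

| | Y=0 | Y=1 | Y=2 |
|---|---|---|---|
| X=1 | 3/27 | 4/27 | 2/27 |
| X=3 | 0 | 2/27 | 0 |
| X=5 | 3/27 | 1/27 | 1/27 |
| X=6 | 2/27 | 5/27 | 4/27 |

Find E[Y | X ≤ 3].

10/11

P(X ≤ 3) = 11/27.
Σ Y·P over the event = 0·(3/27) + 1·(4/27) + 2·(2/27) + 1·(2/27) = 10/27.
E[Y | X ≤ 3] = (10/27) / (11/27) = 10/11.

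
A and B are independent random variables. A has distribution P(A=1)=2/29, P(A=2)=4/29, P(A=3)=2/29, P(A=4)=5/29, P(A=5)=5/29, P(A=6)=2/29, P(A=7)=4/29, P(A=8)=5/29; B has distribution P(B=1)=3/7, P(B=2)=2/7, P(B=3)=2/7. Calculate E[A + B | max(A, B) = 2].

10/3

P(max(A, B) = 2) = 24/203.
Summing (A+B)·P(x,y) over outcomes with max(A, B) = 2 gives 80/203.
E[A + B | max(A, B) = 2] = (80/203) / (24/203) = 10/3.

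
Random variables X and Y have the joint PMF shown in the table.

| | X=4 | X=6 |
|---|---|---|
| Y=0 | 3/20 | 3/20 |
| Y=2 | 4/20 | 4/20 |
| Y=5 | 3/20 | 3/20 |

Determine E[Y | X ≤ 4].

23/10

P(X ≤ 4) = 1/2.
Σ Y·P over the event = 0·(3/20) + 2·(4/20) + 5·(3/20) = 23/20.
E[Y | X ≤ 4] = (23/20) / (1/2) = 23/10.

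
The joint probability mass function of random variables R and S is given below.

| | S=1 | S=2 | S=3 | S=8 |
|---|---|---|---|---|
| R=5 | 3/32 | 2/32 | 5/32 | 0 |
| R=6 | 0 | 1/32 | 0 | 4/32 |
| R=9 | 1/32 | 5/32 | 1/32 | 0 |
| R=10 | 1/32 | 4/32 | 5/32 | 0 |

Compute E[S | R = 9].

P(R = 9) = 7/32.
Σ S·P over the event = 1·(1/32) + 2·(5/32) + 3·(1/32) = 7/16.
E[S | R = 9] = (7/16) / (7/32) = 2.

2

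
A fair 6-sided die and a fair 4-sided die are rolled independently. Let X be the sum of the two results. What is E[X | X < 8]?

46/9

P(X < 8) = 3/4.
Σ over the event: 2·1/24 + 3·1/12 + 4·1/8 + 5·1/6 + 6·1/6 + 7·1/6 = 23/6.
E[X | X < 8] = (23/6) / (3/4) = 46/9.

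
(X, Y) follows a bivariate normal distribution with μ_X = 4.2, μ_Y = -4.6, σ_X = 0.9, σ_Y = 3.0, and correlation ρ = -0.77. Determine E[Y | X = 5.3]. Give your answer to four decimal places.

-7.4233

The regression of Y on X has slope ρ·σ_Y/σ_X and passes through (μ_X, μ_Y).
E[Y | X=5.3] = -4.6 + (-0.77)·(3.0/0.9)·(5.3 − (4.2)) = -4.6 + (-2.56667)·(1.1) = -7.4233.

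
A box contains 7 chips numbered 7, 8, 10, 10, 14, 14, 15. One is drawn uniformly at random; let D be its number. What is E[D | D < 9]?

P(D < 9) = 2/7.
Σ over the event: 7·1/7 + 8·1/7 = 15/7.
E[D | D < 9] = (15/7) / (2/7) = 15/2.

15/2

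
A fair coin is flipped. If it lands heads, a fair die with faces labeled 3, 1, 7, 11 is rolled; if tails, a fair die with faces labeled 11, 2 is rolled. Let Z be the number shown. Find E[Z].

6

E[Z | heads] = (3+1+7+11)/4 = 11/2.
E[Z | tails] = (11+2)/2 = 13/2.
E[Z] = (1/2)·(11/2) + (1/2)·(13/2) = 6.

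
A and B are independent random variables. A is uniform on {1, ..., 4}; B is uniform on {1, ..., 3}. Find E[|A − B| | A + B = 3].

Outcomes with A + B = 3: (1,2), (2,1), each with probability 1/12.
E[|A − B| | A + B = 3] = (1 + 1) / 2 = 1.

1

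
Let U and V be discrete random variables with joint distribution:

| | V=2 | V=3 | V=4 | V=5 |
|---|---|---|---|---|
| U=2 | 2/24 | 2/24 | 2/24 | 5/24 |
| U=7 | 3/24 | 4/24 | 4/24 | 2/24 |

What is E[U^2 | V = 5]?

P(V = 5) = 7/24.
Summing U^2·P(U=x,V=y) over the conditioning event gives 59/12.
E[U^2 | V = 5] = (59/12) / (7/24) = 118/7.

118/7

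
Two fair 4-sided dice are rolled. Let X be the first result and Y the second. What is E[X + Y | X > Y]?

Outcomes with X > Y: (2,1), (3,1), (3,2), (4,1), (4,2), (4,3), each with probability 1/16.
E[X + Y | X > Y] = (3 + 4 + 5 + 5 + 6 + 7) / 6 = 5.

5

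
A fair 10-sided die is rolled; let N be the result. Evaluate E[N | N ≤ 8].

9/2

Given N ≤ 8, N is equally likely to be any of {1, 2, 3, 4, 5, 6, 7, 8}.
E[N | N ≤ 8] = (1 + 2 + 3 + 4 + 5 + 6 + 7 + 8) / 8 = 9/2.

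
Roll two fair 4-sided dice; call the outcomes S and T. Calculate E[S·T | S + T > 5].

65/6

P(S + T > 5) = 3/8.
Summing ST·P(x,y) over outcomes with S + T > 5 gives 65/16.
E[S·T | S + T > 5] = (65/16) / (3/8) = 65/6.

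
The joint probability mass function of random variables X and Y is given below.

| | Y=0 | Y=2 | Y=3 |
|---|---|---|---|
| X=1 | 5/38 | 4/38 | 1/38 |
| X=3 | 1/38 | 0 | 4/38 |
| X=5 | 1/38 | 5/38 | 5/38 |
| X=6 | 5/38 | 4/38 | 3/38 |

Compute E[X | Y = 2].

53/13

P(Y = 2) = 13/38.
Σ X·P over the event = 1·(4/38) + 5·(5/38) + 6·(4/38) = 53/38.
E[X | Y = 2] = (53/38) / (13/38) = 53/13.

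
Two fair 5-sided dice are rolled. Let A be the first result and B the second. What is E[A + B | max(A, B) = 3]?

Outcomes with max(A, B) = 3: (1,3), (2,3), (3,1), (3,2), (3,3), each with probability 1/25.
E[A + B | max(A, B) = 3] = (4 + 5 + 4 + 5 + 6) / 5 = 24/5.

24/5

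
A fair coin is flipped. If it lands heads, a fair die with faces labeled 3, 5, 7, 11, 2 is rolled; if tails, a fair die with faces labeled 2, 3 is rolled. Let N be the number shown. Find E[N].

E[N | heads] = (3+5+7+11+2)/5 = 28/5.
E[N | tails] = (2+3)/2 = 5/2.
E[N] = (1/2)·(28/5) + (1/2)·(5/2) = 81/20.

81/20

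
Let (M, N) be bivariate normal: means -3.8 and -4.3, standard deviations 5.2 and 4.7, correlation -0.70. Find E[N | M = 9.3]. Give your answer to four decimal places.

-12.5883

For a bivariate normal, E[N | M=x] = μ_N + ρ·(σ_N/σ_M)·(x − μ_M).
E[N | M=9.3] = -4.3 + (-0.70)·(4.7/5.2)·(9.3 − (-3.8)) = -4.3 + (-0.632692)·(13.1) = -12.5883.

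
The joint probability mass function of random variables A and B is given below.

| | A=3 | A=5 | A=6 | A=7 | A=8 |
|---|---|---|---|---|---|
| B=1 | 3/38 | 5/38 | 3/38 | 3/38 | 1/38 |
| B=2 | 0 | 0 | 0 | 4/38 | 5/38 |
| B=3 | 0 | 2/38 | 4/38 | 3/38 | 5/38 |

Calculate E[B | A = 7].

P(A = 7) = 5/19.
Σ B·P over the event = 1·(3/38) + 2·(4/38) + 3·(3/38) = 10/19.
E[B | A = 7] = (10/19) / (5/19) = 2.

2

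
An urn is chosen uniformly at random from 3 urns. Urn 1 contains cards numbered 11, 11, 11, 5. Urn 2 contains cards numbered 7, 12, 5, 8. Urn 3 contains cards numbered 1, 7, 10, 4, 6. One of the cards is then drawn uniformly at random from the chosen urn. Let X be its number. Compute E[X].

E[X | urn 1] = (11+11+11+5)/4 = 19/2.
E[X | urn 2] = (7+12+5+8)/4 = 8.
E[X | urn 3] = (1+7+10+4+6)/5 = 28/5.
E[X] = (1/3)·(19/2) + (1/3)·(8) + (1/3)·(28/5) = 77/10.

77/10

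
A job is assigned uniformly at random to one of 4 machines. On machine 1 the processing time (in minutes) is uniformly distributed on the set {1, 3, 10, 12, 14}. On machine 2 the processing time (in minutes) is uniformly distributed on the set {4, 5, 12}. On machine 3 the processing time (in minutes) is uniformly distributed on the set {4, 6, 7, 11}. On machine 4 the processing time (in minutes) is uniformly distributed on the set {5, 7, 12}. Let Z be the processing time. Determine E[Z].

15/2

E[Z | machine 1] = (1+3+10+12+14)/5 = 8.
E[Z | machine 2] = (4+5+12)/3 = 7.
E[Z | machine 3] = (4+6+7+11)/4 = 7.
E[Z | machine 4] = (5+7+12)/3 = 8.
E[Z] = (1/4)·(8) + (1/4)·(7) + (1/4)·(7) + (1/4)·(8) = 15/2.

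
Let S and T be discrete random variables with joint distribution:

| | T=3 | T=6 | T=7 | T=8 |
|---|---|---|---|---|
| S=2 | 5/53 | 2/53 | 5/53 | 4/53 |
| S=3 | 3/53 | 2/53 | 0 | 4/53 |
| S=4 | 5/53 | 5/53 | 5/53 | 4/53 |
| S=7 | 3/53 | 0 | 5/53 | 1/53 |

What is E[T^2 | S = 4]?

P(S = 4) = 19/53.
Summing T^2·P(S=x,T=y) over the conditioning event gives 726/53.
E[T^2 | S = 4] = (726/53) / (19/53) = 726/19.

726/19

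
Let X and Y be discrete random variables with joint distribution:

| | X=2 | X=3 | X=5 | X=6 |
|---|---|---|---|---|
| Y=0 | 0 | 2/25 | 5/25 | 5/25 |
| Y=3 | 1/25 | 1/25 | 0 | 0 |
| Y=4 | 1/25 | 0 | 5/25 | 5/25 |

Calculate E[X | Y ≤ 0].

P(Y ≤ 0) = 12/25.
Σ X·P over the event = 3·(2/25) + 5·(5/25) + 6·(5/25) = 61/25.
E[X | Y ≤ 0] = (61/25) / (12/25) = 61/12.

61/12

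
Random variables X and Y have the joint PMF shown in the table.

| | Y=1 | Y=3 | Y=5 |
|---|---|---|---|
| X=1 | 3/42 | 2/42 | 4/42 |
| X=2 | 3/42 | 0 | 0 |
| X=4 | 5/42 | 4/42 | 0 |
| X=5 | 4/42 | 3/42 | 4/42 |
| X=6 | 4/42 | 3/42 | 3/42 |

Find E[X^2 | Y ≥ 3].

461/23

P(Y ≥ 3) = 23/42.
Σ X^2·P over the event = 1·(2/42) + 1·(4/42) + 16·(4/42) + 25·(3/42) + 25·(4/42) + 36·(3/42) + 36·(3/42) = 461/42.
E[X^2 | Y ≥ 3] = (461/42) / (23/42) = 461/23.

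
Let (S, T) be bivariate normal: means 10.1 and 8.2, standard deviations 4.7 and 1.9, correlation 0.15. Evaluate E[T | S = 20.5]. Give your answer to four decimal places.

E[T | S=x] = μ_T + ρ(σ_T/σ_S)(x − μ_S) for jointly normal variables.
E[T | S=20.5] = 8.2 + (0.15)·(1.9/4.7)·(20.5 − (10.1)) = 8.2 + (0.060638)·(10.4) = 8.8306.

8.8306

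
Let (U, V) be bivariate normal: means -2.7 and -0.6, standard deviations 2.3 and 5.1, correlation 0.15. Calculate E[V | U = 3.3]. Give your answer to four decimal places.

For a bivariate normal, E[V | U=x] = μ_V + ρ·(σ_V/σ_U)·(x − μ_U).
E[V | U=3.3] = -0.6 + (0.15)·(5.1/2.3)·(3.3 − (-2.7)) = -0.6 + (0.33261)·(6) = 1.3957.

1.3957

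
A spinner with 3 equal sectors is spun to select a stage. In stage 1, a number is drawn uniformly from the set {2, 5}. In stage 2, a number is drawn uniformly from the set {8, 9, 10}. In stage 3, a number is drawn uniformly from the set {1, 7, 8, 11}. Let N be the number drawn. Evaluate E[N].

E[N | stage 1] = (2+5)/2 = 7/2.
E[N | stage 2] = (8+9+10)/3 = 9.
E[N | stage 3] = (1+7+8+11)/4 = 27/4.
E[N] = (1/3)·(7/2) + (1/3)·(9) + (1/3)·(27/4) = 77/12.

77/12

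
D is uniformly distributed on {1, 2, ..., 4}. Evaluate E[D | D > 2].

Given D > 2, D is equally likely to be any of {3, 4}.
E[D | D > 2] = (3 + 4) / 2 = 7/2.

7/2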